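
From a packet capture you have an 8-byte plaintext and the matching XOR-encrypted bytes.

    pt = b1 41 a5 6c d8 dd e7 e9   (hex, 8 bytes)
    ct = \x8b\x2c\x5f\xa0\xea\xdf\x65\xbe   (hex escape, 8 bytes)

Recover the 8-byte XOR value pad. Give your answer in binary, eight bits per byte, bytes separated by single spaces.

00111010 01101101 11111010 11001100 00110010 00000010 10000010 01010111

Since ct = pt ⊕ pad, XORing both sides with pt gives pad = pt ⊕ ct.
b1 xor 8b = 3a
41 xor 2c = 6d
a5 xor 5f = fa
6c xor a0 = cc
d8 xor ea = 32
dd xor df = 02
e7 xor 65 = 82
e9 xor be = 57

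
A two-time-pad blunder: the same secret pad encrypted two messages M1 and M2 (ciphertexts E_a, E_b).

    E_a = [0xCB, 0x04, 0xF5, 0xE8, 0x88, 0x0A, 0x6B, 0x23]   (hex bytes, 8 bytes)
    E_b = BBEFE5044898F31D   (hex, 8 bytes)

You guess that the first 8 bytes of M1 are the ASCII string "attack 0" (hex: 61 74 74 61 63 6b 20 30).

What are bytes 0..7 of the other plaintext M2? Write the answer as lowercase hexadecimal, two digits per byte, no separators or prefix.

119f648da3f9b80e

First, E_a ⊕ E_b = (M1 ⊕ K) ⊕ (M2 ⊕ K) = M1 ⊕ M2, so the key drops out. Then M2 = (M1 ⊕ M2) ⊕ M1 over the first 8 bytes.
byte 0: (cb ^ bb) ^ 61 = 70 ^ 61 = 11
byte 1: (04 ^ ef) ^ 74 = eb ^ 74 = 9f
byte 2: (f5 ^ e5) ^ 74 = 10 ^ 74 = 64
byte 3: (e8 ^ 04) ^ 61 = ec ^ 61 = 8d
byte 4: (88 ^ 48) ^ 63 = c0 ^ 63 = a3
byte 5: (0a ^ 98) ^ 6b = 92 ^ 6b = f9
byte 6: (6b ^ f3) ^ 20 = 98 ^ 20 = b8
byte 7: (23 ^ 1d) ^ 30 = 3e ^ 30 = 0e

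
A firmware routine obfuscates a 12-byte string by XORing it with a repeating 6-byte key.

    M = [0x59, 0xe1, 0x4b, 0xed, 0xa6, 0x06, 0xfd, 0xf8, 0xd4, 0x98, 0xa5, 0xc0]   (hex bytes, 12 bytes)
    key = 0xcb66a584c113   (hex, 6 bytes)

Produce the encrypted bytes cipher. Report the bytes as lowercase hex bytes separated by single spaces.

92 87 ee 69 67 15 36 9e 71 1c 64 d3

The 6-byte key repeats, so the effective keystream is cb 66 a5 84 c1 13 cb 66 a5 84 c1 13.
byte 0: 59 ^ cb = 92
byte 1: e1 ^ 66 = 87
byte 2: 4b ^ a5 = ee
byte 3: ed ^ 84 = 69
byte 4: a6 ^ c1 = 67
byte 5: 06 ^ 13 = 15
byte 6: fd ^ cb = 36
byte 7: f8 ^ 66 = 9e
byte 8: d4 ^ a5 = 71
byte 9: 98 ^ 84 = 1c
byte 10: a5 ^ c1 = 64
byte 11: c0 ^ 13 = d3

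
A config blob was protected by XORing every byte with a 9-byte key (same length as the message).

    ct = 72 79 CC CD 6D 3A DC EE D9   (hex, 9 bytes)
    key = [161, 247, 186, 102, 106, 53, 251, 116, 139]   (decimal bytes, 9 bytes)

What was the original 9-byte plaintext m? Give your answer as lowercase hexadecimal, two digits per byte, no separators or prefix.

d38e76ab070f279a52

XOR is its own inverse, so applying the key byte-wise gives the result directly.
byte 0: 72 XOR a1 = d3
byte 1: 79 XOR f7 = 8e
byte 2: cc XOR ba = 76
byte 3: cd XOR 66 = ab
byte 4: 6d XOR 6a = 07
byte 5: 3a XOR 35 = 0f
byte 6: dc XOR fb = 27
byte 7: ee XOR 74 = 9a
byte 8: d9 XOR 8b = 52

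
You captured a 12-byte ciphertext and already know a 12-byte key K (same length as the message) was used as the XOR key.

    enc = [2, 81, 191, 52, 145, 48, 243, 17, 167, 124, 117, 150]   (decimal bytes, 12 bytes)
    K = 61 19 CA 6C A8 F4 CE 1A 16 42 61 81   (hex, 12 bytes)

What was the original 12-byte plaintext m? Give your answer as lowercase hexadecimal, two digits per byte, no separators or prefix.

6348755839c43d0bb13e1417

XOR is its own inverse, so applying the key byte-wise gives the result directly.
02 ⊕ 61 = 63
51 ⊕ 19 = 48
bf ⊕ ca = 75
34 ⊕ 6c = 58
91 ⊕ a8 = 39
30 ⊕ f4 = c4
f3 ⊕ ce = 3d
11 ⊕ 1a = 0b
a7 ⊕ 16 = b1
7c ⊕ 42 = 3e
75 ⊕ 61 = 14
96 ⊕ 81 = 17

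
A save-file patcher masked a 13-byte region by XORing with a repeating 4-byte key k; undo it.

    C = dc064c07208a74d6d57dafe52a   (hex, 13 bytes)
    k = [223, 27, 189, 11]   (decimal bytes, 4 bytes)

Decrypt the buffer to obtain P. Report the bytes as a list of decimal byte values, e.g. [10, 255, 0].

The 4-byte key repeats, so the effective keystream is df 1b bd 0b df 1b bd 0b df 1b bd 0b df.
byte 0: 11011100 ^ 11011111 = 00000011
byte 1: 00000110 ^ 00011011 = 00011101
byte 2: 01001100 ^ 10111101 = 11110001
byte 3: 00000111 ^ 00001011 = 00001100
byte 4: 00100000 ^ 11011111 = 11111111
byte 5: 10001010 ^ 00011011 = 10010001
byte 6: 01110100 ^ 10111101 = 11001001
byte 7: 11010110 ^ 00001011 = 11011101
byte 8: 11010101 ^ 11011111 = 00001010
byte 9: 01111101 ^ 00011011 = 01100110
byte 10: 10101111 ^ 10111101 = 00010010
byte 11: 11100101 ^ 00001011 = 11101110
byte 12: 00101010 ^ 11011111 = 11110101

[3, 29, 241, 12, 255, 145, 201, 221, 10, 102, 18, 238, 245]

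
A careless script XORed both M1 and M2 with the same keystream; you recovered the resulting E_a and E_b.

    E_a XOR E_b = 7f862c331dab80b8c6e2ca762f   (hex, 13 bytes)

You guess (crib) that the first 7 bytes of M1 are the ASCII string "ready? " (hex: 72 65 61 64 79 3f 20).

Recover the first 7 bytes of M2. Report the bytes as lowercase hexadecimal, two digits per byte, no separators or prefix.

Since E_a ⊕ E_b = M1 ⊕ M2, XORing with the guessed M1 bytes yields the corresponding M2 bytes: M2 = (E_a ⊕ E_b) ⊕ M1.
byte 0: 01111111 xor 01110010 = 00001101
byte 1: 10000110 xor 01100101 = 11100011
byte 2: 00101100 xor 01100001 = 01001101
byte 3: 00110011 xor 01100100 = 01010111
byte 4: 00011101 xor 01111001 = 01100100
byte 5: 10101011 xor 00111111 = 10010100
byte 6: 10000000 xor 00100000 = 10100000

0de34d576494a0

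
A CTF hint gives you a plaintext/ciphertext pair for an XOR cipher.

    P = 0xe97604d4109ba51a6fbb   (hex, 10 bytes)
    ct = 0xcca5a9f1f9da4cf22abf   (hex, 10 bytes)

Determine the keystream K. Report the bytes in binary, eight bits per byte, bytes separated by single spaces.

Since ct = P ⊕ K, XORing both sides with P gives K = P ⊕ ct.
byte 0: e9 xor cc = 25
byte 1: 76 xor a5 = d3
byte 2: 04 xor a9 = ad
byte 3: d4 xor f1 = 25
byte 4: 10 xor f9 = e9
byte 5: 9b xor da = 41
byte 6: a5 xor 4c = e9
byte 7: 1a xor f2 = e8
byte 8: 6f xor 2a = 45
byte 9: bb xor bf = 04

00100101 11010011 10101101 00100101 11101001 01000001 11101001 11101000 01000101 00000100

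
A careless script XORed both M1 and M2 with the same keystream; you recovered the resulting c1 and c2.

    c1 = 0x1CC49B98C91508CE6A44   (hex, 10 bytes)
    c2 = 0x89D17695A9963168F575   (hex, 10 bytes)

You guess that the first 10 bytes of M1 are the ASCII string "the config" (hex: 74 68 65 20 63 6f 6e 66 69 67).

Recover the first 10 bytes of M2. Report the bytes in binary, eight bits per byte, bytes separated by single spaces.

First, c1 ⊕ c2 = (M1 ⊕ K) ⊕ (M2 ⊕ K) = M1 ⊕ M2, so the key drops out. Then M2 = (M1 ⊕ M2) ⊕ M1 over the first 10 bytes.
byte 0: (1c ^ 89) ^ 74 = 95 ^ 74 = e1
byte 1: (c4 ^ d1) ^ 68 = 15 ^ 68 = 7d
byte 2: (9b ^ 76) ^ 65 = ed ^ 65 = 88
byte 3: (98 ^ 95) ^ 20 = 0d ^ 20 = 2d
byte 4: (c9 ^ a9) ^ 63 = 60 ^ 63 = 03
byte 5: (15 ^ 96) ^ 6f = 83 ^ 6f = ec
byte 6: (08 ^ 31) ^ 6e = 39 ^ 6e = 57
byte 7: (ce ^ 68) ^ 66 = a6 ^ 66 = c0
byte 8: (6a ^ f5) ^ 69 = 9f ^ 69 = f6
byte 9: (44 ^ 75) ^ 67 = 31 ^ 67 = 56

11100001 01111101 10001000 00101101 00000011 11101100 01010111 11000000 11110110 01010110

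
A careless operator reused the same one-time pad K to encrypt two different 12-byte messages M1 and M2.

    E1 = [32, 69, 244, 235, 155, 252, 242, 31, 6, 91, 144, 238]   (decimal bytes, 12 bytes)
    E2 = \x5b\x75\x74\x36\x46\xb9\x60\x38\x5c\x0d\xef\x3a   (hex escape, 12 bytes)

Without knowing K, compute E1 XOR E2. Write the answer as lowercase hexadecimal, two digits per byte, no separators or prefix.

7b3080dddd4592275a567fd4

E1 ⊕ E2 = (M1 ⊕ K) ⊕ (M2 ⊕ K) = M1 ⊕ M2 — the shared key cancels under XOR.
00100000 ⊕ 01011011 = 01111011
01000101 ⊕ 01110101 = 00110000
11110100 ⊕ 01110100 = 10000000
11101011 ⊕ 00110110 = 11011101
10011011 ⊕ 01000110 = 11011101
11111100 ⊕ 10111001 = 01000101
11110010 ⊕ 01100000 = 10010010
00011111 ⊕ 00111000 = 00100111
00000110 ⊕ 01011100 = 01011010
01011011 ⊕ 00001101 = 01010110
10010000 ⊕ 11101111 = 01111111
11101110 ⊕ 00111010 = 11010100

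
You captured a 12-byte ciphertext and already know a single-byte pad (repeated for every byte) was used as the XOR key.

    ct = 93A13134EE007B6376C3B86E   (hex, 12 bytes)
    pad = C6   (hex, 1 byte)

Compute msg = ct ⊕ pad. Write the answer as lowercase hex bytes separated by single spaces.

The 1-byte key repeats, so the effective keystream is c6 c6 c6 c6 c6 c6 c6 c6 c6 c6 c6 c6.
byte 0: 147 ⊕ 198 =  85
byte 1: 161 ⊕ 198 = 103
byte 2:  49 ⊕ 198 = 247
byte 3:  52 ⊕ 198 = 242
byte 4: 238 ⊕ 198 =  40
byte 5:   0 ⊕ 198 = 198
byte 6: 123 ⊕ 198 = 189
byte 7:  99 ⊕ 198 = 165
byte 8: 118 ⊕ 198 = 176
byte 9: 195 ⊕ 198 =   5
byte 10: 184 ⊕ 198 = 126
byte 11: 110 ⊕ 198 = 168

55 67 f7 f2 28 c6 bd a5 b0 05 7e a8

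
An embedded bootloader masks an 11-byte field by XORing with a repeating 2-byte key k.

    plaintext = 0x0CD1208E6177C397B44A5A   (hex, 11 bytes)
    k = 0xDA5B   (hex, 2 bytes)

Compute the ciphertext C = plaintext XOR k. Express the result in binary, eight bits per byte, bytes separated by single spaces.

The 2-byte key repeats, so the effective keystream is da 5b da 5b da 5b da 5b da 5b da.
byte 0: 0c xor da = d6
byte 1: d1 xor 5b = 8a
byte 2: 20 xor da = fa
byte 3: 8e xor 5b = d5
byte 4: 61 xor da = bb
byte 5: 77 xor 5b = 2c
byte 6: c3 xor da = 19
byte 7: 97 xor 5b = cc
byte 8: b4 xor da = 6e
byte 9: 4a xor 5b = 11
byte 10: 5a xor da = 80

11010110 10001010 11111010 11010101 10111011 00101100 00011001 11001100 01101110 00010001 10000000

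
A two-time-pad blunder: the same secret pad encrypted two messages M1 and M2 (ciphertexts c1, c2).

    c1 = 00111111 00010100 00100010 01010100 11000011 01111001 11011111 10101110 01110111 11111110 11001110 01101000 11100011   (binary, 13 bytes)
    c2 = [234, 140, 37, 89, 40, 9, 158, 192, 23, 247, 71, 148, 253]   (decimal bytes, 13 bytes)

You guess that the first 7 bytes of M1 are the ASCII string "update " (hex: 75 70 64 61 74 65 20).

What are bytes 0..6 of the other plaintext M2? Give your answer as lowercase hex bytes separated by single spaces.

First, c1 ⊕ c2 = (M1 ⊕ K) ⊕ (M2 ⊕ K) = M1 ⊕ M2, so the key drops out. Then M2 = (M1 ⊕ M2) ⊕ M1 over the first 7 bytes.
byte 0: (3f XOR ea) XOR 75 = d5 XOR 75 = a0
byte 1: (14 XOR 8c) XOR 70 = 98 XOR 70 = e8
byte 2: (22 XOR 25) XOR 64 = 07 XOR 64 = 63
byte 3: (54 XOR 59) XOR 61 = 0d XOR 61 = 6c
byte 4: (c3 XOR 28) XOR 74 = eb XOR 74 = 9f
byte 5: (79 XOR 09) XOR 65 = 70 XOR 65 = 15
byte 6: (df XOR 9e) XOR 20 = 41 XOR 20 = 61

a0 e8 63 6c 9f 15 61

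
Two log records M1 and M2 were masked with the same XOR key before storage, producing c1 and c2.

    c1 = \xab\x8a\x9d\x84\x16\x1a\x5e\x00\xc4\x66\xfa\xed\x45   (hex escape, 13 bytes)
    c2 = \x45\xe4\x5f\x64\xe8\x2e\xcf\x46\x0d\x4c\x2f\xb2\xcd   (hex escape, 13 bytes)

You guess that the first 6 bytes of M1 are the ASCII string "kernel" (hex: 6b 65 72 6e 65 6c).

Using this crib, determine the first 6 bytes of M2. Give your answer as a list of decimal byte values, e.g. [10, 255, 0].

[133, 11, 176, 142, 155, 88]

First, c1 ⊕ c2 = (M1 ⊕ K) ⊕ (M2 ⊕ K) = M1 ⊕ M2, so the key drops out. Then M2 = (M1 ⊕ M2) ⊕ M1 over the first 6 bytes.
byte 0: (ab XOR 45) XOR 6b = ee XOR 6b = 85
byte 1: (8a XOR e4) XOR 65 = 6e XOR 65 = 0b
byte 2: (9d XOR 5f) XOR 72 = c2 XOR 72 = b0
byte 3: (84 XOR 64) XOR 6e = e0 XOR 6e = 8e
byte 4: (16 XOR e8) XOR 65 = fe XOR 65 = 9b
byte 5: (1a XOR 2e) XOR 6c = 34 XOR 6c = 58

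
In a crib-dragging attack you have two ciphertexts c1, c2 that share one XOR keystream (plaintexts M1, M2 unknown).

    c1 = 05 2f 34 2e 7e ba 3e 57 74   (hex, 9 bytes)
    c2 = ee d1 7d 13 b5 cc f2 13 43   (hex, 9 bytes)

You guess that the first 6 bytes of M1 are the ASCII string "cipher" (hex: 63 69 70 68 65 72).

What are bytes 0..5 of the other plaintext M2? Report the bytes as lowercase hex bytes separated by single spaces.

88 97 39 55 ae 04

First, c1 ⊕ c2 = (M1 ⊕ K) ⊕ (M2 ⊕ K) = M1 ⊕ M2, so the key drops out. Then M2 = (M1 ⊕ M2) ⊕ M1 over the first 6 bytes.
byte 0: (05 xor ee) xor 63 = eb xor 63 = 88
byte 1: (2f xor d1) xor 69 = fe xor 69 = 97
byte 2: (34 xor 7d) xor 70 = 49 xor 70 = 39
byte 3: (2e xor 13) xor 68 = 3d xor 68 = 55
byte 4: (7e xor b5) xor 65 = cb xor 65 = ae
byte 5: (ba xor cc) xor 72 = 76 xor 72 = 04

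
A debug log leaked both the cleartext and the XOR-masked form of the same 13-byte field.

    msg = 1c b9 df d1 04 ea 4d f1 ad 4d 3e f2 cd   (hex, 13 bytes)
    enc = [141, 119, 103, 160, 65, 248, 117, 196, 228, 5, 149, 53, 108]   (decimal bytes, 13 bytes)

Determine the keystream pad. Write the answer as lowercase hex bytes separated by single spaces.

Since enc = msg ⊕ pad, XORing both sides with msg gives pad = msg ⊕ enc.
byte 0: 1c xor 8d = 91
byte 1: b9 xor 77 = ce
byte 2: df xor 67 = b8
byte 3: d1 xor a0 = 71
byte 4: 04 xor 41 = 45
byte 5: ea xor f8 = 12
byte 6: 4d xor 75 = 38
byte 7: f1 xor c4 = 35
byte 8: ad xor e4 = 49
byte 9: 4d xor 05 = 48
byte 10: 3e xor 95 = ab
byte 11: f2 xor 35 = c7
byte 12: cd xor 6c = a1

91 ce b8 71 45 12 38 35 49 48 ab c7 a1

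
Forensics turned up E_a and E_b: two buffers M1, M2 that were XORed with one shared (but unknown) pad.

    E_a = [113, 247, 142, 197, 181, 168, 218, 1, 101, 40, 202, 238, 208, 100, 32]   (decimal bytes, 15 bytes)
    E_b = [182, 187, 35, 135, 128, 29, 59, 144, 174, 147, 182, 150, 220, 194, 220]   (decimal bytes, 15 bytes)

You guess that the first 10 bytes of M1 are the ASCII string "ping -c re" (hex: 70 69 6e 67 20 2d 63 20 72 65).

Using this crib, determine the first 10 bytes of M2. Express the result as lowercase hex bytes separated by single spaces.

b7 25 c3 25 15 98 82 b1 b9 de

First, E_a ⊕ E_b = (M1 ⊕ K) ⊕ (M2 ⊕ K) = M1 ⊕ M2, so the key drops out. Then M2 = (M1 ⊕ M2) ⊕ M1 over the first 10 bytes.
byte 0: (71 ^ b6) ^ 70 = c7 ^ 70 = b7
byte 1: (f7 ^ bb) ^ 69 = 4c ^ 69 = 25
byte 2: (8e ^ 23) ^ 6e = ad ^ 6e = c3
byte 3: (c5 ^ 87) ^ 67 = 42 ^ 67 = 25
byte 4: (b5 ^ 80) ^ 20 = 35 ^ 20 = 15
byte 5: (a8 ^ 1d) ^ 2d = b5 ^ 2d = 98
byte 6: (da ^ 3b) ^ 63 = e1 ^ 63 = 82
byte 7: (01 ^ 90) ^ 20 = 91 ^ 20 = b1
byte 8: (65 ^ ae) ^ 72 = cb ^ 72 = b9
byte 9: (28 ^ 93) ^ 65 = bb ^ 65 = de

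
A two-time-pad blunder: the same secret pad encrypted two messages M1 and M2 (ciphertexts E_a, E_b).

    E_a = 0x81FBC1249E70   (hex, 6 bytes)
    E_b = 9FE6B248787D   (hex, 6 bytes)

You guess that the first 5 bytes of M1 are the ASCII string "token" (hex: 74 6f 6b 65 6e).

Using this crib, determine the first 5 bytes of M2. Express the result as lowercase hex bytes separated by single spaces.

6a 72 18 09 88

First, E_a ⊕ E_b = (M1 ⊕ K) ⊕ (M2 ⊕ K) = M1 ⊕ M2, so the key drops out. Then M2 = (M1 ⊕ M2) ⊕ M1 over the first 5 bytes.
byte 0: (81 XOR 9f) XOR 74 = 1e XOR 74 = 6a
byte 1: (fb XOR e6) XOR 6f = 1d XOR 6f = 72
byte 2: (c1 XOR b2) XOR 6b = 73 XOR 6b = 18
byte 3: (24 XOR 48) XOR 65 = 6c XOR 65 = 09
byte 4: (9e XOR 78) XOR 6e = e6 XOR 6e = 88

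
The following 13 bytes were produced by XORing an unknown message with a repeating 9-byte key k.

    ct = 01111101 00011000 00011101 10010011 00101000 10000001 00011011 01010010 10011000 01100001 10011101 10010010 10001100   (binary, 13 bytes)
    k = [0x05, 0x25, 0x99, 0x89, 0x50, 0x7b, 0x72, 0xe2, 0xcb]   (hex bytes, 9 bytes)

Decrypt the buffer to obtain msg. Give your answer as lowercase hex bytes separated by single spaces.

78 3d 84 1a 78 fa 69 b0 53 64 b8 0b 05

The 9-byte key repeats, so the effective keystream is 05 25 99 89 50 7b 72 e2 cb 05 25 99 89.
byte 0: 7d XOR 05 = 78
byte 1: 18 XOR 25 = 3d
byte 2: 1d XOR 99 = 84
byte 3: 93 XOR 89 = 1a
byte 4: 28 XOR 50 = 78
byte 5: 81 XOR 7b = fa
byte 6: 1b XOR 72 = 69
byte 7: 52 XOR e2 = b0
byte 8: 98 XOR cb = 53
byte 9: 61 XOR 05 = 64
byte 10: 9d XOR 25 = b8
byte 11: 92 XOR 99 = 0b
byte 12: 8c XOR 89 = 05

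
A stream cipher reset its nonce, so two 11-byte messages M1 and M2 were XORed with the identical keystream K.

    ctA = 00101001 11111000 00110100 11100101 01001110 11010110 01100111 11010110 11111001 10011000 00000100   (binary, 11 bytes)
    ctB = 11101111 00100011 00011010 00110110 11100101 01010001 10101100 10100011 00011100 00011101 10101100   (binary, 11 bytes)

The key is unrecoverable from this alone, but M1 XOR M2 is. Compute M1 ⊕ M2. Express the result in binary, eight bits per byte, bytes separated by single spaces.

ctA ⊕ ctB = (M1 ⊕ K) ⊕ (M2 ⊕ K) = M1 ⊕ M2 — the shared key cancels under XOR.
29 ⊕ ef = c6
f8 ⊕ 23 = db
34 ⊕ 1a = 2e
e5 ⊕ 36 = d3
4e ⊕ e5 = ab
d6 ⊕ 51 = 87
67 ⊕ ac = cb
d6 ⊕ a3 = 75
f9 ⊕ 1c = e5
98 ⊕ 1d = 85
04 ⊕ ac = a8

11000110 11011011 00101110 11010011 10101011 10000111 11001011 01110101 11100101 10000101 10101000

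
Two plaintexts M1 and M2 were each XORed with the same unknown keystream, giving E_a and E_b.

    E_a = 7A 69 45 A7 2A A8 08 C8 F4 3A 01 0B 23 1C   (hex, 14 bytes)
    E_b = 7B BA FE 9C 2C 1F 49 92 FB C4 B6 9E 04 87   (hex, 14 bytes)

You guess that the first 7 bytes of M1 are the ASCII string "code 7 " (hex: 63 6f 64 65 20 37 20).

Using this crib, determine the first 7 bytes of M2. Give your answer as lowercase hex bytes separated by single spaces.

First, E_a ⊕ E_b = (M1 ⊕ K) ⊕ (M2 ⊕ K) = M1 ⊕ M2, so the key drops out. Then M2 = (M1 ⊕ M2) ⊕ M1 over the first 7 bytes.
byte 0: (7a xor 7b) xor 63 = 01 xor 63 = 62
byte 1: (69 xor ba) xor 6f = d3 xor 6f = bc
byte 2: (45 xor fe) xor 64 = bb xor 64 = df
byte 3: (a7 xor 9c) xor 65 = 3b xor 65 = 5e
byte 4: (2a xor 2c) xor 20 = 06 xor 20 = 26
byte 5: (a8 xor 1f) xor 37 = b7 xor 37 = 80
byte 6: (08 xor 49) xor 20 = 41 xor 20 = 61

62 bc df 5e 26 80 61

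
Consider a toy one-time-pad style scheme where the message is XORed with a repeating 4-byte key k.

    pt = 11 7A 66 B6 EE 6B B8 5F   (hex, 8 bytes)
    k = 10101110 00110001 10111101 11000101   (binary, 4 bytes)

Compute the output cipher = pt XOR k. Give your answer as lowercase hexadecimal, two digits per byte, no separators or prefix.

bf4bdb73405a059a

The 4-byte key repeats, so the effective keystream is ae 31 bd c5 ae 31 bd c5.
byte 0: 11 ^ ae = bf
byte 1: 7a ^ 31 = 4b
byte 2: 66 ^ bd = db
byte 3: b6 ^ c5 = 73
byte 4: ee ^ ae = 40
byte 5: 6b ^ 31 = 5a
byte 6: b8 ^ bd = 05
byte 7: 5f ^ c5 = 9a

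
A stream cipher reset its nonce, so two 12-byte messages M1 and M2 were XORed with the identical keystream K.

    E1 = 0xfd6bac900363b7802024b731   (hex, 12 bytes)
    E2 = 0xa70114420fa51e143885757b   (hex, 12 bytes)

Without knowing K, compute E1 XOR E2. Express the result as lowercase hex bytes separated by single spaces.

E1 ⊕ E2 = (M1 ⊕ K) ⊕ (M2 ⊕ K) = M1 ⊕ M2 — the shared key cancels under XOR.
fd xor a7 = 5a
6b xor 01 = 6a
ac xor 14 = b8
90 xor 42 = d2
03 xor 0f = 0c
63 xor a5 = c6
b7 xor 1e = a9
80 xor 14 = 94
20 xor 38 = 18
24 xor 85 = a1
b7 xor 75 = c2
31 xor 7b = 4a

5a 6a b8 d2 0c c6 a9 94 18 a1 c2 4a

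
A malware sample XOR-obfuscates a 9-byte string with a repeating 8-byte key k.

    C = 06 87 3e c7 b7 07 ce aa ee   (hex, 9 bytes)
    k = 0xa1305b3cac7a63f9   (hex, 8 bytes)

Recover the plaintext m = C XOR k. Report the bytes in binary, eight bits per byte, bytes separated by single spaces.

The 8-byte key repeats, so the effective keystream is a1 30 5b 3c ac 7a 63 f9 a1.
byte 0: 06 xor a1 = a7
byte 1: 87 xor 30 = b7
byte 2: 3e xor 5b = 65
byte 3: c7 xor 3c = fb
byte 4: b7 xor ac = 1b
byte 5: 07 xor 7a = 7d
byte 6: ce xor 63 = ad
byte 7: aa xor f9 = 53
byte 8: ee xor a1 = 4f

10100111 10110111 01100101 11111011 00011011 01111101 10101101 01010011 01001111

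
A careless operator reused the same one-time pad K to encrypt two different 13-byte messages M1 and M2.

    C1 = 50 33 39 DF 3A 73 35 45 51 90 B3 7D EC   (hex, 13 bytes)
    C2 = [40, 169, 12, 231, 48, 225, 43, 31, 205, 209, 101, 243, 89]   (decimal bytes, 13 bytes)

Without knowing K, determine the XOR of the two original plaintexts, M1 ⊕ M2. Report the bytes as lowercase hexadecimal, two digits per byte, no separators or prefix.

789a35380a921e5a9c41d68eb5

C1 ⊕ C2 = (M1 ⊕ K) ⊕ (M2 ⊕ K) = M1 ⊕ M2 — the shared key cancels under XOR.
 80 ^  40 = 120
 51 ^ 169 = 154
 57 ^  12 =  53
223 ^ 231 =  56
 58 ^  48 =  10
115 ^ 225 = 146
 53 ^  43 =  30
 69 ^  31 =  90
 81 ^ 205 = 156
144 ^ 209 =  65
179 ^ 101 = 214
125 ^ 243 = 142
236 ^  89 = 181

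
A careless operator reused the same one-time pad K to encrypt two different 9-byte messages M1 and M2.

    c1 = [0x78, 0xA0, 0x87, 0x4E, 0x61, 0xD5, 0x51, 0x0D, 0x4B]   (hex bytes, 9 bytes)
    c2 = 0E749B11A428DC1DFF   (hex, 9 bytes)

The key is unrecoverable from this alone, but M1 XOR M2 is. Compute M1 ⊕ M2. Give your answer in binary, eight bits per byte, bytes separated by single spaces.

c1 ⊕ c2 = (M1 ⊕ K) ⊕ (M2 ⊕ K) = M1 ⊕ M2 — the shared key cancels under XOR.
byte 0: 78 ^ 0e = 76
byte 1: a0 ^ 74 = d4
byte 2: 87 ^ 9b = 1c
byte 3: 4e ^ 11 = 5f
byte 4: 61 ^ a4 = c5
byte 5: d5 ^ 28 = fd
byte 6: 51 ^ dc = 8d
byte 7: 0d ^ 1d = 10
byte 8: 4b ^ ff = b4

01110110 11010100 00011100 01011111 11000101 11111101 10001101 00010000 10110100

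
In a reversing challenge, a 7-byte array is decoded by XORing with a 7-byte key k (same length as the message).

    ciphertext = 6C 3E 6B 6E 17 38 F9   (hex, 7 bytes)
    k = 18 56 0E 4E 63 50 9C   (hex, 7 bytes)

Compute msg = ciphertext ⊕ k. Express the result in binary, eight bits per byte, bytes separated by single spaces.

01110100 01101000 01100101 00100000 01110100 01101000 01100101

byte 0: 6c ^ 18 = 74
byte 1: 3e ^ 56 = 68
byte 2: 6b ^ 0e = 65
byte 3: 6e ^ 4e = 20
byte 4: 17 ^ 63 = 74
byte 5: 38 ^ 50 = 68
byte 6: f9 ^ 9c = 65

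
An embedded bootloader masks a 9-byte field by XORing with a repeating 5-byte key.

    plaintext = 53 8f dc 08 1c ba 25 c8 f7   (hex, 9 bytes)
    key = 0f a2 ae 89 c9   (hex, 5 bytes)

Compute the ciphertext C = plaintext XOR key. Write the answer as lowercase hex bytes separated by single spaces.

The 5-byte key repeats, so the effective keystream is 0f a2 ae 89 c9 0f a2 ae 89.
byte 0: 53 xor 0f = 5c
byte 1: 8f xor a2 = 2d
byte 2: dc xor ae = 72
byte 3: 08 xor 89 = 81
byte 4: 1c xor c9 = d5
byte 5: ba xor 0f = b5
byte 6: 25 xor a2 = 87
byte 7: c8 xor ae = 66
byte 8: f7 xor 89 = 7e

5c 2d 72 81 d5 b5 87 66 7e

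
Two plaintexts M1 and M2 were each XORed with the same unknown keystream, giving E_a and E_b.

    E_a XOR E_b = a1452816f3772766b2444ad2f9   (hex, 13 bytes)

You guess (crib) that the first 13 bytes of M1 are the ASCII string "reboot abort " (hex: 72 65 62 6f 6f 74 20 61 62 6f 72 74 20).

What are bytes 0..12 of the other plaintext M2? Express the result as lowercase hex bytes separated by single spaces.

Since E_a ⊕ E_b = M1 ⊕ M2, XORing with the guessed M1 bytes yields the corresponding M2 bytes: M2 = (E_a ⊕ E_b) ⊕ M1.
byte 0: a1 ⊕ 72 = d3
byte 1: 45 ⊕ 65 = 20
byte 2: 28 ⊕ 62 = 4a
byte 3: 16 ⊕ 6f = 79
byte 4: f3 ⊕ 6f = 9c
byte 5: 77 ⊕ 74 = 03
byte 6: 27 ⊕ 20 = 07
byte 7: 66 ⊕ 61 = 07
byte 8: b2 ⊕ 62 = d0
byte 9: 44 ⊕ 6f = 2b
byte 10: 4a ⊕ 72 = 38
byte 11: d2 ⊕ 74 = a6
byte 12: f9 ⊕ 20 = d9

d3 20 4a 79 9c 03 07 07 d0 2b 38 a6 d9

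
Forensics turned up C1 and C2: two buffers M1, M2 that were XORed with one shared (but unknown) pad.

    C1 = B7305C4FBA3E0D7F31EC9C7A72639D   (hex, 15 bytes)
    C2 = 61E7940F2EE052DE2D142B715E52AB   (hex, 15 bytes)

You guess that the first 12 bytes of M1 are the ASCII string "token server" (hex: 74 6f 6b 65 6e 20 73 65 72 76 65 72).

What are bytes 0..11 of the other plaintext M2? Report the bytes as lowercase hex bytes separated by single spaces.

First, C1 ⊕ C2 = (M1 ⊕ K) ⊕ (M2 ⊕ K) = M1 ⊕ M2, so the key drops out. Then M2 = (M1 ⊕ M2) ⊕ M1 over the first 12 bytes.
byte 0: (b7 ^ 61) ^ 74 = d6 ^ 74 = a2
byte 1: (30 ^ e7) ^ 6f = d7 ^ 6f = b8
byte 2: (5c ^ 94) ^ 6b = c8 ^ 6b = a3
byte 3: (4f ^ 0f) ^ 65 = 40 ^ 65 = 25
byte 4: (ba ^ 2e) ^ 6e = 94 ^ 6e = fa
byte 5: (3e ^ e0) ^ 20 = de ^ 20 = fe
byte 6: (0d ^ 52) ^ 73 = 5f ^ 73 = 2c
byte 7: (7f ^ de) ^ 65 = a1 ^ 65 = c4
byte 8: (31 ^ 2d) ^ 72 = 1c ^ 72 = 6e
byte 9: (ec ^ 14) ^ 76 = f8 ^ 76 = 8e
byte 10: (9c ^ 2b) ^ 65 = b7 ^ 65 = d2
byte 11: (7a ^ 71) ^ 72 = 0b ^ 72 = 79

a2 b8 a3 25 fa fe 2c c4 6e 8e d2 79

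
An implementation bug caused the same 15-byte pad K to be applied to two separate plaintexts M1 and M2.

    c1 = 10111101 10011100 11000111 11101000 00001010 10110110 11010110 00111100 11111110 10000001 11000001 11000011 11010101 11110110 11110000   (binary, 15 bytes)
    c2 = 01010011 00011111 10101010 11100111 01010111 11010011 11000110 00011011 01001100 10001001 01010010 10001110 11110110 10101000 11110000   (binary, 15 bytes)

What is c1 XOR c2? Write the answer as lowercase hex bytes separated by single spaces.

c1 ⊕ c2 = (M1 ⊕ K) ⊕ (M2 ⊕ K) = M1 ⊕ M2 — the shared key cancels under XOR.
bd ^ 53 = ee
9c ^ 1f = 83
c7 ^ aa = 6d
e8 ^ e7 = 0f
0a ^ 57 = 5d
b6 ^ d3 = 65
d6 ^ c6 = 10
3c ^ 1b = 27
fe ^ 4c = b2
81 ^ 89 = 08
c1 ^ 52 = 93
c3 ^ 8e = 4d
d5 ^ f6 = 23
f6 ^ a8 = 5e
f0 ^ f0 = 00

ee 83 6d 0f 5d 65 10 27 b2 08 93 4d 23 5e 00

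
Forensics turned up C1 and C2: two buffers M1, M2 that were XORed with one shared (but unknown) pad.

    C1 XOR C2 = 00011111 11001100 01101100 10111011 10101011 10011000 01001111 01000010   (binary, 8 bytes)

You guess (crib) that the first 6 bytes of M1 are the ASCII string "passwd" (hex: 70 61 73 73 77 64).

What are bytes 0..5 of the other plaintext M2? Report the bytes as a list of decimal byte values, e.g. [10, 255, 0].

[111, 173, 31, 200, 220, 252]

Since C1 ⊕ C2 = M1 ⊕ M2, XORing with the guessed M1 bytes yields the corresponding M2 bytes: M2 = (C1 ⊕ C2) ⊕ M1.
 31 XOR 112 = 111
204 XOR  97 = 173
108 XOR 115 =  31
187 XOR 115 = 200
171 XOR 119 = 220
152 XOR 100 = 252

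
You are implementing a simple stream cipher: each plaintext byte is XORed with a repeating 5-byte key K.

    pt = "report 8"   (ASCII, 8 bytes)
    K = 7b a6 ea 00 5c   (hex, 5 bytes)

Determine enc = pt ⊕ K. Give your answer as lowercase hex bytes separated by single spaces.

The 5-byte key repeats, so the effective keystream is 7b a6 ea 00 5c 7b a6 ea.
byte 0: 01110010 ^ 01111011 = 00001001
byte 1: 01100101 ^ 10100110 = 11000011
byte 2: 01110000 ^ 11101010 = 10011010
byte 3: 01101111 ^ 00000000 = 01101111
byte 4: 01110010 ^ 01011100 = 00101110
byte 5: 01110100 ^ 01111011 = 00001111
byte 6: 00100000 ^ 10100110 = 10000110
byte 7: 00111000 ^ 11101010 = 11010010

09 c3 9a 6f 2e 0f 86 d2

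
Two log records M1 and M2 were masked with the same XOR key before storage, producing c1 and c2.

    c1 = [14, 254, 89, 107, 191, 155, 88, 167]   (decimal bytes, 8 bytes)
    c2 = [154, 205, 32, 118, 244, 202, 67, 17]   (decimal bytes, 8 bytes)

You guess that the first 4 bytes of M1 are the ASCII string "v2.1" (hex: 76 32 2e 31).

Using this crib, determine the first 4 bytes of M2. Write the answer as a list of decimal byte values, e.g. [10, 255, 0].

First, c1 ⊕ c2 = (M1 ⊕ K) ⊕ (M2 ⊕ K) = M1 ⊕ M2, so the key drops out. Then M2 = (M1 ⊕ M2) ⊕ M1 over the first 4 bytes.
byte 0: (0e ^ 9a) ^ 76 = 94 ^ 76 = e2
byte 1: (fe ^ cd) ^ 32 = 33 ^ 32 = 01
byte 2: (59 ^ 20) ^ 2e = 79 ^ 2e = 57
byte 3: (6b ^ 76) ^ 31 = 1d ^ 31 = 2c

[226, 1, 87, 44]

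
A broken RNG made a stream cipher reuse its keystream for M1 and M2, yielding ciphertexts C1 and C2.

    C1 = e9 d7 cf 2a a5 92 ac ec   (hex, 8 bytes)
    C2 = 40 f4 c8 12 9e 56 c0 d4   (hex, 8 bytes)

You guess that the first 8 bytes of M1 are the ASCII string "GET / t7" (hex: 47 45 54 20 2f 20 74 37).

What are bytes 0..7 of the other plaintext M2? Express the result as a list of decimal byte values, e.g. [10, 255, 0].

First, C1 ⊕ C2 = (M1 ⊕ K) ⊕ (M2 ⊕ K) = M1 ⊕ M2, so the key drops out. Then M2 = (M1 ⊕ M2) ⊕ M1 over the first 8 bytes.
byte 0: (e9 ⊕ 40) ⊕ 47 = a9 ⊕ 47 = ee
byte 1: (d7 ⊕ f4) ⊕ 45 = 23 ⊕ 45 = 66
byte 2: (cf ⊕ c8) ⊕ 54 = 07 ⊕ 54 = 53
byte 3: (2a ⊕ 12) ⊕ 20 = 38 ⊕ 20 = 18
byte 4: (a5 ⊕ 9e) ⊕ 2f = 3b ⊕ 2f = 14
byte 5: (92 ⊕ 56) ⊕ 20 = c4 ⊕ 20 = e4
byte 6: (ac ⊕ c0) ⊕ 74 = 6c ⊕ 74 = 18
byte 7: (ec ⊕ d4) ⊕ 37 = 38 ⊕ 37 = 0f

[238, 102, 83, 24, 20, 228, 24, 15]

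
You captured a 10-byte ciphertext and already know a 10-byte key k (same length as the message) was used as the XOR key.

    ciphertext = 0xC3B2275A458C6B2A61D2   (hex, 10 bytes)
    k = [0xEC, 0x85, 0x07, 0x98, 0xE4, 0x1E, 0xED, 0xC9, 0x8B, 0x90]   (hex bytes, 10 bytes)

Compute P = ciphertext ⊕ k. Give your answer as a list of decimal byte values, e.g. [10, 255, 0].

195 ⊕ 236 =  47
178 ⊕ 133 =  55
 39 ⊕   7 =  32
 90 ⊕ 152 = 194
 69 ⊕ 228 = 161
140 ⊕  30 = 146
107 ⊕ 237 = 134
 42 ⊕ 201 = 227
 97 ⊕ 139 = 234
210 ⊕ 144 =  66

[47, 55, 32, 194, 161, 146, 134, 227, 234, 66]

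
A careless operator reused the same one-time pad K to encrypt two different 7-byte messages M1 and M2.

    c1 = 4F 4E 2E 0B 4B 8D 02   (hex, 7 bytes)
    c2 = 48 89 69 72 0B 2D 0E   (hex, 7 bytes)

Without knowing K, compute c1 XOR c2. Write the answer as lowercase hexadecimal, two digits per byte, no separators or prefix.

07c7477940a00c

c1 ⊕ c2 = (M1 ⊕ K) ⊕ (M2 ⊕ K) = M1 ⊕ M2 — the shared key cancels under XOR.
byte 0: 4f ^ 48 = 07
byte 1: 4e ^ 89 = c7
byte 2: 2e ^ 69 = 47
byte 3: 0b ^ 72 = 79
byte 4: 4b ^ 0b = 40
byte 5: 8d ^ 2d = a0
byte 6: 02 ^ 0e = 0c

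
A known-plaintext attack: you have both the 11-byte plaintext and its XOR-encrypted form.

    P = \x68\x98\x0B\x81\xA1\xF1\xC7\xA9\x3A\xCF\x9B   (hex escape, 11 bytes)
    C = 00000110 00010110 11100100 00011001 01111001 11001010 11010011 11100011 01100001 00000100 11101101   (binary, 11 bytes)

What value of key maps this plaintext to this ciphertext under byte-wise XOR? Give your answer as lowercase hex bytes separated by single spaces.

Since C = P ⊕ key, XORing both sides with P gives key = P ⊕ C.
104 ^   6 = 110
152 ^  22 = 142
 11 ^ 228 = 239
129 ^  25 = 152
161 ^ 121 = 216
241 ^ 202 =  59
199 ^ 211 =  20
169 ^ 227 =  74
 58 ^  97 =  91
207 ^   4 = 203
155 ^ 237 = 118

6e 8e ef 98 d8 3b 14 4a 5b cb 76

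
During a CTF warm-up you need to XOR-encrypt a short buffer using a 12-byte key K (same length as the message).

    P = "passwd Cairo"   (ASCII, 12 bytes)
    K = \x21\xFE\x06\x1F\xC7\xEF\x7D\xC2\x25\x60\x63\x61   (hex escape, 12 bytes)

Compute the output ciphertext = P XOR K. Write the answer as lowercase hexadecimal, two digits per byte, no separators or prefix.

byte 0: 70 xor 21 = 51
byte 1: 61 xor fe = 9f
byte 2: 73 xor 06 = 75
byte 3: 73 xor 1f = 6c
byte 4: 77 xor c7 = b0
byte 5: 64 xor ef = 8b
byte 6: 20 xor 7d = 5d
byte 7: 43 xor c2 = 81
byte 8: 61 xor 25 = 44
byte 9: 69 xor 60 = 09
byte 10: 72 xor 63 = 11
byte 11: 6f xor 61 = 0e

519f756cb08b5d814409110e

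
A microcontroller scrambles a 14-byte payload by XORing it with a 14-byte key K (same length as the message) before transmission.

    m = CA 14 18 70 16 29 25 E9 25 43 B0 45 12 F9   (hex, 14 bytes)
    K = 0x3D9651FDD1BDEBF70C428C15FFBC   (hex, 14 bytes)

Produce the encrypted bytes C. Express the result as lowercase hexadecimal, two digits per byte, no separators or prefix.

byte 0: ca xor 3d = f7
byte 1: 14 xor 96 = 82
byte 2: 18 xor 51 = 49
byte 3: 70 xor fd = 8d
byte 4: 16 xor d1 = c7
byte 5: 29 xor bd = 94
byte 6: 25 xor eb = ce
byte 7: e9 xor f7 = 1e
byte 8: 25 xor 0c = 29
byte 9: 43 xor 42 = 01
byte 10: b0 xor 8c = 3c
byte 11: 45 xor 15 = 50
byte 12: 12 xor ff = ed
byte 13: f9 xor bc = 45

f782498dc794ce1e29013c50ed45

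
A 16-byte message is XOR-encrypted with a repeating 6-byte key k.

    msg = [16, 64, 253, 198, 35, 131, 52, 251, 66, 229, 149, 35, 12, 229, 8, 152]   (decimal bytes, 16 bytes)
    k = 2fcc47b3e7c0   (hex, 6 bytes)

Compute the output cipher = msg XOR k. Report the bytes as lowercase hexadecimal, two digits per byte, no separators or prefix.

The 6-byte key repeats, so the effective keystream is 2f cc 47 b3 e7 c0 2f cc 47 b3 e7 c0 2f cc 47 b3.
byte 0: 00010000 xor 00101111 = 00111111
byte 1: 01000000 xor 11001100 = 10001100
byte 2: 11111101 xor 01000111 = 10111010
byte 3: 11000110 xor 10110011 = 01110101
byte 4: 00100011 xor 11100111 = 11000100
byte 5: 10000011 xor 11000000 = 01000011
byte 6: 00110100 xor 00101111 = 00011011
byte 7: 11111011 xor 11001100 = 00110111
byte 8: 01000010 xor 01000111 = 00000101
byte 9: 11100101 xor 10110011 = 01010110
byte 10: 10010101 xor 11100111 = 01110010
byte 11: 00100011 xor 11000000 = 11100011
byte 12: 00001100 xor 00101111 = 00100011
byte 13: 11100101 xor 11001100 = 00101001
byte 14: 00001000 xor 01000111 = 01001111
byte 15: 10011000 xor 10110011 = 00101011

3f8cba75c4431b37055672e323294f2b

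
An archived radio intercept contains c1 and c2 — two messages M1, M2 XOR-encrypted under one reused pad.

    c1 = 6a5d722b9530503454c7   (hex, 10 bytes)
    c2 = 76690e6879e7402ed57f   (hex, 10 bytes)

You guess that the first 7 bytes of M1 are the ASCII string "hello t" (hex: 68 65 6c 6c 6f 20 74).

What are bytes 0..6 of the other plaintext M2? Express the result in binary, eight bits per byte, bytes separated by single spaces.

01110100 01010001 00010000 00101111 10000011 11110111 01100100

First, c1 ⊕ c2 = (M1 ⊕ K) ⊕ (M2 ⊕ K) = M1 ⊕ M2, so the key drops out. Then M2 = (M1 ⊕ M2) ⊕ M1 over the first 7 bytes.
byte 0: (6a XOR 76) XOR 68 = 1c XOR 68 = 74
byte 1: (5d XOR 69) XOR 65 = 34 XOR 65 = 51
byte 2: (72 XOR 0e) XOR 6c = 7c XOR 6c = 10
byte 3: (2b XOR 68) XOR 6c = 43 XOR 6c = 2f
byte 4: (95 XOR 79) XOR 6f = ec XOR 6f = 83
byte 5: (30 XOR e7) XOR 20 = d7 XOR 20 = f7
byte 6: (50 XOR 40) XOR 74 = 10 XOR 74 = 64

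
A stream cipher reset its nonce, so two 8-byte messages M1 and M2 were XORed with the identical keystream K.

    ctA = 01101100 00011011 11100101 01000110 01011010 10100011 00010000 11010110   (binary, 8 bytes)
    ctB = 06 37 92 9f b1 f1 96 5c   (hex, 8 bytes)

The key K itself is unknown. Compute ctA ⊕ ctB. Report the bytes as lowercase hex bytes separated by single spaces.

6a 2c 77 d9 eb 52 86 8a

ctA ⊕ ctB = (M1 ⊕ K) ⊕ (M2 ⊕ K) = M1 ⊕ M2 — the shared key cancels under XOR.
6c ^ 06 = 6a
1b ^ 37 = 2c
e5 ^ 92 = 77
46 ^ 9f = d9
5a ^ b1 = eb
a3 ^ f1 = 52
10 ^ 96 = 86
d6 ^ 5c = 8a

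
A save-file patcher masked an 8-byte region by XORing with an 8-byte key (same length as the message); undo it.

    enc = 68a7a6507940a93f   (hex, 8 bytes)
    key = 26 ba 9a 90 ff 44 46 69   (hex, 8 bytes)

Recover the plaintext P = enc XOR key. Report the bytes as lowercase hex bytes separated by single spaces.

byte 0: 68 xor 26 = 4e
byte 1: a7 xor ba = 1d
byte 2: a6 xor 9a = 3c
byte 3: 50 xor 90 = c0
byte 4: 79 xor ff = 86
byte 5: 40 xor 44 = 04
byte 6: a9 xor 46 = ef
byte 7: 3f xor 69 = 56

4e 1d 3c c0 86 04 ef 56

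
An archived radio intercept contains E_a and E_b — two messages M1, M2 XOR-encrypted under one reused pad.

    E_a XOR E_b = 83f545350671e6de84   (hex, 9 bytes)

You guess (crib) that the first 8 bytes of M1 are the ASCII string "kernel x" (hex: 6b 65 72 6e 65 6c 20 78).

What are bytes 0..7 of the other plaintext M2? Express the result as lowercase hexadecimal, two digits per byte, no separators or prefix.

Since E_a ⊕ E_b = M1 ⊕ M2, XORing with the guessed M1 bytes yields the corresponding M2 bytes: M2 = (E_a ⊕ E_b) ⊕ M1.
byte 0: 83 ⊕ 6b = e8
byte 1: f5 ⊕ 65 = 90
byte 2: 45 ⊕ 72 = 37
byte 3: 35 ⊕ 6e = 5b
byte 4: 06 ⊕ 65 = 63
byte 5: 71 ⊕ 6c = 1d
byte 6: e6 ⊕ 20 = c6
byte 7: de ⊕ 78 = a6

e890375b631dc6a6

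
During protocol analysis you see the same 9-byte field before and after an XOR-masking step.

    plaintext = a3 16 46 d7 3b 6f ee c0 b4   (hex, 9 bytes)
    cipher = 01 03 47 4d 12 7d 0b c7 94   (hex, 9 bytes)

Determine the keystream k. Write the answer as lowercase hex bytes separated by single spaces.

a2 15 01 9a 29 12 e5 07 20

Since cipher = plaintext ⊕ k, XORing both sides with plaintext gives k = plaintext ⊕ cipher.
163 XOR   1 = 162
 22 XOR   3 =  21
 70 XOR  71 =   1
215 XOR  77 = 154
 59 XOR  18 =  41
111 XOR 125 =  18
238 XOR  11 = 229
192 XOR 199 =   7
180 XOR 148 =  32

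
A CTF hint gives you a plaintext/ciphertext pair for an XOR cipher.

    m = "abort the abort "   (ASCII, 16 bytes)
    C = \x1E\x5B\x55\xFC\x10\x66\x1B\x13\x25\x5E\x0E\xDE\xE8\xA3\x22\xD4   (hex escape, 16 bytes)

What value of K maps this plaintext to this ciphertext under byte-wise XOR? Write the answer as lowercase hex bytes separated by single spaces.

Since C = m ⊕ K, XORing both sides with m gives K = m ⊕ C.
 97 xor  30 = 127
 98 xor  91 =  57
111 xor  85 =  58
114 xor 252 = 142
116 xor  16 = 100
 32 xor 102 =  70
116 xor  27 = 111
104 xor  19 = 123
101 xor  37 =  64
 32 xor  94 = 126
 97 xor  14 = 111
 98 xor 222 = 188
111 xor 232 = 135
114 xor 163 = 209
116 xor  34 =  86
 32 xor 212 = 244

7f 39 3a 8e 64 46 6f 7b 40 7e 6f bc 87 d1 56 f4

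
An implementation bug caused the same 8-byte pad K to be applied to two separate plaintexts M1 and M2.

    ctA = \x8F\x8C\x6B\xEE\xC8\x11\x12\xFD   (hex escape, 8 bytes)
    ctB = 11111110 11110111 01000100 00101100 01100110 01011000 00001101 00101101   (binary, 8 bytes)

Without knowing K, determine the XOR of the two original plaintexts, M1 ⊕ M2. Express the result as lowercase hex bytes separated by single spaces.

ctA ⊕ ctB = (M1 ⊕ K) ⊕ (M2 ⊕ K) = M1 ⊕ M2 — the shared key cancels under XOR.
byte 0: 8f ⊕ fe = 71
byte 1: 8c ⊕ f7 = 7b
byte 2: 6b ⊕ 44 = 2f
byte 3: ee ⊕ 2c = c2
byte 4: c8 ⊕ 66 = ae
byte 5: 11 ⊕ 58 = 49
byte 6: 12 ⊕ 0d = 1f
byte 7: fd ⊕ 2d = d0

71 7b 2f c2 ae 49 1f d0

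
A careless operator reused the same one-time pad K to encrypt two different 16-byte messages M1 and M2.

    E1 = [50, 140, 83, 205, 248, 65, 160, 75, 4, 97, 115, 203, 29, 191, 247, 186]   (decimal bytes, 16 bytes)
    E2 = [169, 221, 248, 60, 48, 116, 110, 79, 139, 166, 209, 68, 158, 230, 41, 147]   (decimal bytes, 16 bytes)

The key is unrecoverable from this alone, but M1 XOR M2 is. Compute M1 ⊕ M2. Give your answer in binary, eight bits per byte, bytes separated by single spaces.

10011011 01010001 10101011 11110001 11001000 00110101 11001110 00000100 10001111 11000111 10100010 10001111 10000011 01011001 11011110 00101001

E1 ⊕ E2 = (M1 ⊕ K) ⊕ (M2 ⊕ K) = M1 ⊕ M2 — the shared key cancels under XOR.
byte 0:  50 ^ 169 = 155
byte 1: 140 ^ 221 =  81
byte 2:  83 ^ 248 = 171
byte 3: 205 ^  60 = 241
byte 4: 248 ^  48 = 200
byte 5:  65 ^ 116 =  53
byte 6: 160 ^ 110 = 206
byte 7:  75 ^  79 =   4
byte 8:   4 ^ 139 = 143
byte 9:  97 ^ 166 = 199
byte 10: 115 ^ 209 = 162
byte 11: 203 ^  68 = 143
byte 12:  29 ^ 158 = 131
byte 13: 191 ^ 230 =  89
byte 14: 247 ^  41 = 222
byte 15: 186 ^ 147 =  41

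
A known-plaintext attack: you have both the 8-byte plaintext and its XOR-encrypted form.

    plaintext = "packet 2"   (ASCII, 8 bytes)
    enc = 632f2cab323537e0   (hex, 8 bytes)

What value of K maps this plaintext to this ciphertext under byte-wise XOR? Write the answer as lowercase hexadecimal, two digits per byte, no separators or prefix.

Since enc = plaintext ⊕ K, XORing both sides with plaintext gives K = plaintext ⊕ enc.
112 ^  99 =  19
 97 ^  47 =  78
 99 ^  44 =  79
107 ^ 171 = 192
101 ^  50 =  87
116 ^  53 =  65
 32 ^  55 =  23
 50 ^ 224 = 210

134e4fc0574117d2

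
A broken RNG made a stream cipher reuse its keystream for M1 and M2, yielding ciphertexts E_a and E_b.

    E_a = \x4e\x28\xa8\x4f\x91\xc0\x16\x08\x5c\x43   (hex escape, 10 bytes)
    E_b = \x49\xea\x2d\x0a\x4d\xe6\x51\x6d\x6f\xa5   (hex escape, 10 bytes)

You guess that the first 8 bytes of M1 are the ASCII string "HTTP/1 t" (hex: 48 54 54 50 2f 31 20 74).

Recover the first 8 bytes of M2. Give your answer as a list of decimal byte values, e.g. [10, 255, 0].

First, E_a ⊕ E_b = (M1 ⊕ K) ⊕ (M2 ⊕ K) = M1 ⊕ M2, so the key drops out. Then M2 = (M1 ⊕ M2) ⊕ M1 over the first 8 bytes.
byte 0: (4e ⊕ 49) ⊕ 48 = 07 ⊕ 48 = 4f
byte 1: (28 ⊕ ea) ⊕ 54 = c2 ⊕ 54 = 96
byte 2: (a8 ⊕ 2d) ⊕ 54 = 85 ⊕ 54 = d1
byte 3: (4f ⊕ 0a) ⊕ 50 = 45 ⊕ 50 = 15
byte 4: (91 ⊕ 4d) ⊕ 2f = dc ⊕ 2f = f3
byte 5: (c0 ⊕ e6) ⊕ 31 = 26 ⊕ 31 = 17
byte 6: (16 ⊕ 51) ⊕ 20 = 47 ⊕ 20 = 67
byte 7: (08 ⊕ 6d) ⊕ 74 = 65 ⊕ 74 = 11

[79, 150, 209, 21, 243, 23, 103, 17]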